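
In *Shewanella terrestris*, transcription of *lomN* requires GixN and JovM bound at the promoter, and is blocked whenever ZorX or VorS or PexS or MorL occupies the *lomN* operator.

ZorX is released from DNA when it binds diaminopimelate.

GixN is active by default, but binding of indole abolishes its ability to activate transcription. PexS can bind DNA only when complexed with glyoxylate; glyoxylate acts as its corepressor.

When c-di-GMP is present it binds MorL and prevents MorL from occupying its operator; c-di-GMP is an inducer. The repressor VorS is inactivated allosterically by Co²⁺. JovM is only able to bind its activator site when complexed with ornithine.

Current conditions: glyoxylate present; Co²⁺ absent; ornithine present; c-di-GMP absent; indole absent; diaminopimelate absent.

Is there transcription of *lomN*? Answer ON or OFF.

OFF

Diaminopimelate is absent, so ZorX is active.
Indole is absent, so GixN is active.
Co²⁺ is absent, so VorS is active.
Glyoxylate is present, so PexS is active.
c-di-GMP is absent, so MorL is active.
Ornithine is present, so JovM is active.
With repressor ZorX bound, *lomN* is not transcribed.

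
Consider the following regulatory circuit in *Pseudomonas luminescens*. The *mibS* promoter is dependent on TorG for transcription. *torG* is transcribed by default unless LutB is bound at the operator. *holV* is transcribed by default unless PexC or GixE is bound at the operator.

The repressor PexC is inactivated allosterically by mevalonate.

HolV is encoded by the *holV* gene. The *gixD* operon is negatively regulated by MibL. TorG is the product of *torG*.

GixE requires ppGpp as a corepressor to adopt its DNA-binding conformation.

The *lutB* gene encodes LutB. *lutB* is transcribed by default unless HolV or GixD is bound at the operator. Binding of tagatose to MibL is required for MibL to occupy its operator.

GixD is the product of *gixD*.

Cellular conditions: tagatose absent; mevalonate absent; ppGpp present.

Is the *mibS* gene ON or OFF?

Mevalonate is absent, so PexC is active.
ppGpp is present, so GixE is active.
With repressor PexC bound, *holV* is not transcribed.
So HolV is not produced.
Tagatose is absent, so MibL is inactive.
With no repressor bound, *gixD* is transcribed.
So GixD is produced and active.
With repressor GixD bound, *lutB* is not transcribed.
So LutB is not produced.
With no repressor bound, *torG* is transcribed.
So TorG is produced and active.
No repressor is bound and TorG is active, so *mibS* is transcribed.

ON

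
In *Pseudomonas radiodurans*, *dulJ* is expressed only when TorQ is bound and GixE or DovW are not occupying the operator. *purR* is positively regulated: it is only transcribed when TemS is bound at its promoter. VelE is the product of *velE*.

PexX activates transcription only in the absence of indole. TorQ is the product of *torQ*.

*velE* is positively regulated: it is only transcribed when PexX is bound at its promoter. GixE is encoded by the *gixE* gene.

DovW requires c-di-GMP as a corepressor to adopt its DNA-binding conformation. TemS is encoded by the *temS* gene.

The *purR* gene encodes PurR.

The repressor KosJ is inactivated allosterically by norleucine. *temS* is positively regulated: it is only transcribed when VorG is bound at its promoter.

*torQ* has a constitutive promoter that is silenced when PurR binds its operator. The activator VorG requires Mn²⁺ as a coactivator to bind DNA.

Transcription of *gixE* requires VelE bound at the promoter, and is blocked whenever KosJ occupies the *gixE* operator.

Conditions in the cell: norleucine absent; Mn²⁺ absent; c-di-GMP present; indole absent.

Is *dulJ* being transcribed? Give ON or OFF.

OFF

Mn²⁺ is absent, so VorG is inactive.
Required activator VorG is absent, so *temS* is not transcribed.
So TemS is not produced.
Required activator TemS is absent, so *purR* is not transcribed.
So PurR is not produced.
With no repressor bound, *torQ* is transcribed.
So TorQ is produced and active.
Indole is absent, so PexX is active.
No repressor is bound and PexX is active, so *velE* is transcribed.
So VelE is produced and active.
Norleucine is absent, so KosJ is active.
With repressor KosJ bound, *gixE* is not transcribed.
So GixE is not produced.
c-di-GMP is present, so DovW is active.
With repressor DovW bound, *dulJ* is not transcribed.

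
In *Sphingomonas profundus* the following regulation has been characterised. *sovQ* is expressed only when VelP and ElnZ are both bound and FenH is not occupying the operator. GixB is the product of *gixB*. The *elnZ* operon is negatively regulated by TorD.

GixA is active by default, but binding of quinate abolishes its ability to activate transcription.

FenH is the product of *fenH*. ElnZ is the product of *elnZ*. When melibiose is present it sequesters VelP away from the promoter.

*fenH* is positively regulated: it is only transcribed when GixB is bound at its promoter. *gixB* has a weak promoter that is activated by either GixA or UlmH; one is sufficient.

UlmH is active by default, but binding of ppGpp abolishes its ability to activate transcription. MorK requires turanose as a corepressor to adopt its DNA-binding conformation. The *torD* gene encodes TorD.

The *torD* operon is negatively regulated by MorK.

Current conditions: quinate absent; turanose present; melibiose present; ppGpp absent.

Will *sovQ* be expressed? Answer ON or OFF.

Melibiose is present, so VelP is inactive.
Quinate is absent, so GixA is active.
ppGpp is absent, so UlmH is active.
Activator GixA is present, so *gixB* is transcribed.
So GixB is produced and active.
No repressor is bound and GixB is active, so *fenH* is transcribed.
So FenH is produced and active.
Turanose is present, so MorK is active.
With repressor MorK bound, *torD* is not transcribed.
So TorD is not produced.
With no repressor bound, *elnZ* is transcribed.
So ElnZ is produced and active.
With repressor FenH bound, *sovQ* is not transcribed.

OFF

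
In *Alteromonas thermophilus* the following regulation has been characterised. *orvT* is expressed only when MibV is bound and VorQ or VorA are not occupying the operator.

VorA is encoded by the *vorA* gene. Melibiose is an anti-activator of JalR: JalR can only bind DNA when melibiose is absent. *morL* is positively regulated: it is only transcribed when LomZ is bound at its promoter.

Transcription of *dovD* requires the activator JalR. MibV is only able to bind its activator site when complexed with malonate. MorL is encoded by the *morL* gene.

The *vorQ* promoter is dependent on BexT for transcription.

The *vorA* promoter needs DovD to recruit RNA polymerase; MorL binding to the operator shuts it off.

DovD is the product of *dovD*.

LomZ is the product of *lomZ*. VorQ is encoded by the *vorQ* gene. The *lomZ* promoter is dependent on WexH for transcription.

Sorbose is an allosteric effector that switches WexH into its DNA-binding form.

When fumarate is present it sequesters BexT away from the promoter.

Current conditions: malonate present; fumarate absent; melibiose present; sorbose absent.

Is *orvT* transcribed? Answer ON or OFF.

OFF

Malonate is present, so MibV is active.
Fumarate is absent, so BexT is active.
No repressor is bound and BexT is active, so *vorQ* is transcribed.
So VorQ is produced and active.
Sorbose is absent, so WexH is inactive.
Required activator WexH is absent, so *lomZ* is not transcribed.
So LomZ is not produced.
Required activator LomZ is absent, so *morL* is not transcribed.
So MorL is not produced.
Melibiose is present, so JalR is inactive.
Required activator JalR is absent, so *dovD* is not transcribed.
So DovD is not produced.
Required activator DovD is absent, so *vorA* is not transcribed.
So VorA is not produced.
With repressor VorQ bound, *orvT* is not transcribed.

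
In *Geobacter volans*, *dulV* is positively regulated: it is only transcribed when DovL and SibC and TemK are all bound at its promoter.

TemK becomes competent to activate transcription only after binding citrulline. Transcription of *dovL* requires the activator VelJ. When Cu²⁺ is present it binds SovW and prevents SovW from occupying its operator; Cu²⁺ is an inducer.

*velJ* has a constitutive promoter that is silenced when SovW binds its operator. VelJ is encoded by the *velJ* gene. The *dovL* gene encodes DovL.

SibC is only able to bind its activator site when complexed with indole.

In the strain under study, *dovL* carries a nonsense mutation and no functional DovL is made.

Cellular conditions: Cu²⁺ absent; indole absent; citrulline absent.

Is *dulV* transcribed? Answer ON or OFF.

OFF

DovL is non-functional in this strain, so it has no effect.
Indole is absent, so SibC is inactive.
Citrulline is absent, so TemK is inactive.
Required activator DovL is absent, so *dulV* is not transcribed.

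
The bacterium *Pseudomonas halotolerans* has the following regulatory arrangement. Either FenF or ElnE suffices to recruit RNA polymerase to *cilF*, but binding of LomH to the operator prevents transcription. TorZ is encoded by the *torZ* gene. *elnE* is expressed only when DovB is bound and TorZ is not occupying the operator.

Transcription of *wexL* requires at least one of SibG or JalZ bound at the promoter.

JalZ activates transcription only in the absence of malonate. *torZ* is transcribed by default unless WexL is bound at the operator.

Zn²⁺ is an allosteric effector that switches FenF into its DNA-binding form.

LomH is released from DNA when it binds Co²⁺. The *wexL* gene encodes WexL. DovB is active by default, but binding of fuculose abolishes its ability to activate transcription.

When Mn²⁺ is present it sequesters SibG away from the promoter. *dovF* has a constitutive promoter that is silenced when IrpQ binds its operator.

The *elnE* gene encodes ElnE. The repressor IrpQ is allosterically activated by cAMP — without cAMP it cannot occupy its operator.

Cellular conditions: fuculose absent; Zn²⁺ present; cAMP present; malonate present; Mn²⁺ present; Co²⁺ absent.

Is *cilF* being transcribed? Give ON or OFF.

Zn²⁺ is present, so FenF is active.
Co²⁺ is absent, so LomH is active.
Mn²⁺ is present, so SibG is inactive.
Malonate is present, so JalZ is inactive.
No activator is available at the *wexL* promoter, so *wexL* is not transcribed.
So WexL is not produced.
With no repressor bound, *torZ* is transcribed.
So TorZ is produced and active.
Fuculose is absent, so DovB is active.
With repressor TorZ bound, *elnE* is not transcribed.
So ElnE is not produced.
With repressor LomH bound, *cilF* is not transcribed.

OFF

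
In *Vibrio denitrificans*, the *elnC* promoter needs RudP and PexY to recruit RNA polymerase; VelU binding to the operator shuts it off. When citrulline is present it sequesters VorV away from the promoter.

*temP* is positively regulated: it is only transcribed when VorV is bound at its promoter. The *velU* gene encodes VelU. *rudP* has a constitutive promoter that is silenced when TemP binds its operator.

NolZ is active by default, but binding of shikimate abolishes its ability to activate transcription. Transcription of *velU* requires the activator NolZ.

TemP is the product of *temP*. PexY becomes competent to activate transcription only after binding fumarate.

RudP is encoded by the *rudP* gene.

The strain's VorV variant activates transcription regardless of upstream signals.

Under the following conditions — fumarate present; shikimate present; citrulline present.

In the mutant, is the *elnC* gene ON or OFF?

Shikimate is present, so NolZ is inactive.
Required activator NolZ is absent, so *velU* is not transcribed.
So VelU is not produced.
VorV is constitutively active in this strain.
No repressor is bound and VorV is active, so *temP* is transcribed.
So TemP is produced and active.
With repressor TemP bound, *rudP* is not transcribed.
So RudP is not produced.
Fumarate is present, so PexY is active.
Required activator RudP is absent, so *elnC* is not transcribed.

OFF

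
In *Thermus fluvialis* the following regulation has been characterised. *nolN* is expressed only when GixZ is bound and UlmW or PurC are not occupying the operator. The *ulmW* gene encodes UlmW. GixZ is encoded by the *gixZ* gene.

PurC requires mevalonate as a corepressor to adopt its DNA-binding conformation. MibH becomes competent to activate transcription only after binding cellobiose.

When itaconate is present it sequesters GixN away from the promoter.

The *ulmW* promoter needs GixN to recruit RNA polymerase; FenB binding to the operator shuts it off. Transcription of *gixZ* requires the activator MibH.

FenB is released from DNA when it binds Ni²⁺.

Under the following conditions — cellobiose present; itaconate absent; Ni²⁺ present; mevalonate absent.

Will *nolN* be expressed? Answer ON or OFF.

OFF

Ni²⁺ is present, so FenB is inactive.
Itaconate is absent, so GixN is active.
No repressor is bound and GixN is active, so *ulmW* is transcribed.
So UlmW is produced and active.
Cellobiose is present, so MibH is active.
No repressor is bound and MibH is active, so *gixZ* is transcribed.
So GixZ is produced and active.
Mevalonate is absent, so PurC is inactive.
With repressor UlmW bound, *nolN* is not transcribed.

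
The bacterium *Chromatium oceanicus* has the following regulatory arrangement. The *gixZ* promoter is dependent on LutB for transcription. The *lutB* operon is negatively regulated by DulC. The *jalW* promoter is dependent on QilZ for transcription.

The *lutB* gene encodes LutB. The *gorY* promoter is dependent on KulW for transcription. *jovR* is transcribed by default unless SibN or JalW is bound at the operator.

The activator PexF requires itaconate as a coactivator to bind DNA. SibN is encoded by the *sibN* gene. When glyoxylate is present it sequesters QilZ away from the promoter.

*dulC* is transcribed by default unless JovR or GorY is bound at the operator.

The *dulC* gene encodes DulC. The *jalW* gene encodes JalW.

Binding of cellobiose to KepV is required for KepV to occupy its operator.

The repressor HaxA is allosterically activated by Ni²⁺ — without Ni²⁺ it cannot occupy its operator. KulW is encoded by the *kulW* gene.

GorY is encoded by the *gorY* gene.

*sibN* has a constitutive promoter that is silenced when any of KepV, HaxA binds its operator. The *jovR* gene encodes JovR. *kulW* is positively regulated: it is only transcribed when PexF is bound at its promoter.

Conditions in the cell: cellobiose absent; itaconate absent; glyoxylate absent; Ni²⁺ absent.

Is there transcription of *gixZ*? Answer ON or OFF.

OFF

Cellobiose is absent, so KepV is inactive.
Ni²⁺ is absent, so HaxA is inactive.
With no repressor bound, *sibN* is transcribed.
So SibN is produced and active.
Glyoxylate is absent, so QilZ is active.
No repressor is bound and QilZ is active, so *jalW* is transcribed.
So JalW is produced and active.
With repressor SibN bound, *jovR* is not transcribed.
So JovR is not produced.
Itaconate is absent, so PexF is inactive.
Required activator PexF is absent, so *kulW* is not transcribed.
So KulW is not produced.
Required activator KulW is absent, so *gorY* is not transcribed.
So GorY is not produced.
With no repressor bound, *dulC* is transcribed.
So DulC is produced and active.
With repressor DulC bound, *lutB* is not transcribed.
So LutB is not produced.
Required activator LutB is absent, so *gixZ* is not transcribed.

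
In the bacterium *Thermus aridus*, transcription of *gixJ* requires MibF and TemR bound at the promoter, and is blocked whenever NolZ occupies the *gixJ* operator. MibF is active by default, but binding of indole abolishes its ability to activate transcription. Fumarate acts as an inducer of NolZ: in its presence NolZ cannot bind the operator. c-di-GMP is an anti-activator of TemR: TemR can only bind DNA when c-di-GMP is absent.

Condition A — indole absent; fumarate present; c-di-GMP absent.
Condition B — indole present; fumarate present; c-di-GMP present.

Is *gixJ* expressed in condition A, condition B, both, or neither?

A only

Condition A:
Indole is absent, so MibF is active.
Fumarate is present, so NolZ is inactive.
c-di-GMP is absent, so TemR is active.
No repressor is bound and MibF and TemR are active, so *gixJ* is transcribed.
→ *gixJ* is ON in A.
Condition B:
Indole is present, so MibF is inactive.
Fumarate is present, so NolZ is inactive.
c-di-GMP is present, so TemR is inactive.
Required activator MibF is absent, so *gixJ* is not transcribed.
→ *gixJ* is OFF in B.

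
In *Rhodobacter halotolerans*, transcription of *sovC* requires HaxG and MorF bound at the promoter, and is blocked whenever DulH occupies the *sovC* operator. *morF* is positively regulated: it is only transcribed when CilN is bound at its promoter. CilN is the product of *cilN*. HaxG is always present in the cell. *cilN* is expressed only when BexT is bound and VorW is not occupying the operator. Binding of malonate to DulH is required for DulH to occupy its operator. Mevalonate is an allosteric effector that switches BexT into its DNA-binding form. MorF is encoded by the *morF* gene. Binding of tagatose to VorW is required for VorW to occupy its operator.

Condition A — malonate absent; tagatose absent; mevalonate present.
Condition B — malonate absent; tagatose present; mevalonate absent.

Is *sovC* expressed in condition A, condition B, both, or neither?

A only

Condition A:
Malonate is absent, so DulH is inactive.
HaxG is produced constitutively and is active.
Tagatose is absent, so VorW is inactive.
Mevalonate is present, so BexT is active.
No repressor is bound and BexT is active, so *cilN* is transcribed.
So CilN is produced and active.
No repressor is bound and CilN is active, so *morF* is transcribed.
So MorF is produced and active.
No repressor is bound and HaxG and MorF are active, so *sovC* is transcribed.
→ *sovC* is ON in A.
Condition B:
Malonate is absent, so DulH is inactive.
HaxG is produced constitutively and is active.
Tagatose is present, so VorW is active.
Mevalonate is absent, so BexT is inactive.
With repressor VorW bound, *cilN* is not transcribed.
So CilN is not produced.
Required activator CilN is absent, so *morF* is not transcribed.
So MorF is not produced.
Required activator MorF is absent, so *sovC* is not transcribed.
→ *sovC* is OFF in B.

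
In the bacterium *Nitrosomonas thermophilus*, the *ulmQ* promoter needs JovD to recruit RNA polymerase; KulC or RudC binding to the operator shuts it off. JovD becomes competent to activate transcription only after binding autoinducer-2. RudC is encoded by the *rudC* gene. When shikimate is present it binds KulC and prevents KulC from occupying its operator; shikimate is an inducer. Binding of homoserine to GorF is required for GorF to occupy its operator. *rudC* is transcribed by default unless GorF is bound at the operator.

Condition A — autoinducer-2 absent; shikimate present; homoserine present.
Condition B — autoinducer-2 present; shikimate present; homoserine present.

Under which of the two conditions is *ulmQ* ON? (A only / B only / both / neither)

Condition A:
Autoinducer-2 is absent, so JovD is inactive.
Shikimate is present, so KulC is inactive.
Homoserine is present, so GorF is active.
With repressor GorF bound, *rudC* is not transcribed.
So RudC is not produced.
Required activator JovD is absent, so *ulmQ* is not transcribed.
→ *ulmQ* is OFF in A.
Condition B:
Autoinducer-2 is present, so JovD is active.
Shikimate is present, so KulC is inactive.
Homoserine is present, so GorF is active.
With repressor GorF bound, *rudC* is not transcribed.
So RudC is not produced.
No repressor is bound and JovD is active, so *ulmQ* is transcribed.
→ *ulmQ* is ON in B.

B only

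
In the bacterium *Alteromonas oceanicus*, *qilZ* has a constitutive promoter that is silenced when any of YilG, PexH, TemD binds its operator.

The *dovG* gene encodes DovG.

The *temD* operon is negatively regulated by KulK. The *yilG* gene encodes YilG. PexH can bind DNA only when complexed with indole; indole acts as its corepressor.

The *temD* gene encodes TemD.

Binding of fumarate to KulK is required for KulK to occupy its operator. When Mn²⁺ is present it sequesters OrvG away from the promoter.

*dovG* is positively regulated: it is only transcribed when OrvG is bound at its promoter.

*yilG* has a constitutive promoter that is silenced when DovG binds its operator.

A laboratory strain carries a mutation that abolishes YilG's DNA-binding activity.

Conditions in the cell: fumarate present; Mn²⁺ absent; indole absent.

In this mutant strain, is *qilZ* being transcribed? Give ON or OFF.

YilG is non-functional in this strain, so it has no effect.
Indole is absent, so PexH is inactive.
Fumarate is present, so KulK is active.
With repressor KulK bound, *temD* is not transcribed.
So TemD is not produced.
With no repressor bound, *qilZ* is transcribed.

ON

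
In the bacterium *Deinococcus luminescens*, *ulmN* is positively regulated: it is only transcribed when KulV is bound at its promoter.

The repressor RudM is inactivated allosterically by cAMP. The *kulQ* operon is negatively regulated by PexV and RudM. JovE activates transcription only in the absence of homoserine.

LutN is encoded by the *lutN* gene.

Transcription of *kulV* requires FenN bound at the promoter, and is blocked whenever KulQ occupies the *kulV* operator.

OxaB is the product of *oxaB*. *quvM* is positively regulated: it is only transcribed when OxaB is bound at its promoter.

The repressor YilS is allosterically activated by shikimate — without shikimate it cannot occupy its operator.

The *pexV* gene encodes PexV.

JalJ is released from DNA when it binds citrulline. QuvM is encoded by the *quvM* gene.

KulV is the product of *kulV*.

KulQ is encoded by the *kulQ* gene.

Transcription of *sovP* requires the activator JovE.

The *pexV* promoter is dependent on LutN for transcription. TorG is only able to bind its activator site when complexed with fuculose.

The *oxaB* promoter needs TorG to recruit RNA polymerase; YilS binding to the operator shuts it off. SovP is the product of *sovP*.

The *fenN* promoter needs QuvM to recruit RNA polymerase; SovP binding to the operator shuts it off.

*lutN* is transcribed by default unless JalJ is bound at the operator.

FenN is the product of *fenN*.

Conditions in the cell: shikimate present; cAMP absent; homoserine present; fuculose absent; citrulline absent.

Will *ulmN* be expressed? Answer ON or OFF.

Citrulline is absent, so JalJ is active.
With repressor JalJ bound, *lutN* is not transcribed.
So LutN is not produced.
Required activator LutN is absent, so *pexV* is not transcribed.
So PexV is not produced.
cAMP is absent, so RudM is active.
With repressor RudM bound, *kulQ* is not transcribed.
So KulQ is not produced.
Homoserine is present, so JovE is inactive.
Required activator JovE is absent, so *sovP* is not transcribed.
So SovP is not produced.
Shikimate is present, so YilS is active.
Fuculose is absent, so TorG is inactive.
With repressor YilS bound, *oxaB* is not transcribed.
So OxaB is not produced.
Required activator OxaB is absent, so *quvM* is not transcribed.
So QuvM is not produced.
Required activator QuvM is absent, so *fenN* is not transcribed.
So FenN is not produced.
Required activator FenN is absent, so *kulV* is not transcribed.
So KulV is not produced.
Required activator KulV is absent, so *ulmN* is not transcribed.

OFF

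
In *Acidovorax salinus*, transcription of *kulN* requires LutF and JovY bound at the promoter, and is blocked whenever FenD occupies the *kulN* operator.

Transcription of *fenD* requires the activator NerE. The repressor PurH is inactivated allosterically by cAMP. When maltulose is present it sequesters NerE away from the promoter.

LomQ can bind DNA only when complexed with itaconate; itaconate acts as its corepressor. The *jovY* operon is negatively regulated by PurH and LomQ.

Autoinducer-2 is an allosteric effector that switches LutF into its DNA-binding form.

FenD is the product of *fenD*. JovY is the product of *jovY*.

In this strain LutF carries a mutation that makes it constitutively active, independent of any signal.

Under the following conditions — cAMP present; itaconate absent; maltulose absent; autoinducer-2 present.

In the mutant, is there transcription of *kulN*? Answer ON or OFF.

LutF is constitutively active in this strain.
cAMP is present, so PurH is inactive.
Itaconate is absent, so LomQ is inactive.
With no repressor bound, *jovY* is transcribed.
So JovY is produced and active.
Maltulose is absent, so NerE is active.
No repressor is bound and NerE is active, so *fenD* is transcribed.
So FenD is produced and active.
With repressor FenD bound, *kulN* is not transcribed.

OFF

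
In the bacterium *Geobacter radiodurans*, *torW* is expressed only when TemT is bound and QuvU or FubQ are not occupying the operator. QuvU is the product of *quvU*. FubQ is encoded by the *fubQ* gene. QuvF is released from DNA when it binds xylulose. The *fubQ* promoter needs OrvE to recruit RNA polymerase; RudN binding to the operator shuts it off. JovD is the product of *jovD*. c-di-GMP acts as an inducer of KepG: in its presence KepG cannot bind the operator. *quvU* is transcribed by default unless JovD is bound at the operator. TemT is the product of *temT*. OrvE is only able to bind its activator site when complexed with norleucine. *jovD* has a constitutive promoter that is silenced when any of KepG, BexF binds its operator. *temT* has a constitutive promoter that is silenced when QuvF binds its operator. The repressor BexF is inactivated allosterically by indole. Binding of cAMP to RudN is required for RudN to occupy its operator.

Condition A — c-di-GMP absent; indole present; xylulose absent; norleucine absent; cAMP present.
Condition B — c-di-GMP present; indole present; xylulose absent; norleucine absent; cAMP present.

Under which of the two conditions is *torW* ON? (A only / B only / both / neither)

Condition A:
c-di-GMP is absent, so KepG is active.
Indole is present, so BexF is inactive.
With repressor KepG bound, *jovD* is not transcribed.
So JovD is not produced.
With no repressor bound, *quvU* is transcribed.
So QuvU is produced and active.
Xylulose is absent, so QuvF is active.
With repressor QuvF bound, *temT* is not transcribed.
So TemT is not produced.
Norleucine is absent, so OrvE is inactive.
cAMP is present, so RudN is active.
With repressor RudN bound, *fubQ* is not transcribed.
So FubQ is not produced.
With repressor QuvU bound, *torW* is not transcribed.
→ *torW* is OFF in A.
Condition B:
c-di-GMP is present, so KepG is inactive.
Indole is present, so BexF is inactive.
With no repressor bound, *jovD* is transcribed.
So JovD is produced and active.
With repressor JovD bound, *quvU* is not transcribed.
So QuvU is not produced.
Xylulose is absent, so QuvF is active.
With repressor QuvF bound, *temT* is not transcribed.
So TemT is not produced.
Norleucine is absent, so OrvE is inactive.
cAMP is present, so RudN is active.
With repressor RudN bound, *fubQ* is not transcribed.
So FubQ is not produced.
Required activator TemT is absent, so *torW* is not transcribed.
→ *torW* is OFF in B.

neither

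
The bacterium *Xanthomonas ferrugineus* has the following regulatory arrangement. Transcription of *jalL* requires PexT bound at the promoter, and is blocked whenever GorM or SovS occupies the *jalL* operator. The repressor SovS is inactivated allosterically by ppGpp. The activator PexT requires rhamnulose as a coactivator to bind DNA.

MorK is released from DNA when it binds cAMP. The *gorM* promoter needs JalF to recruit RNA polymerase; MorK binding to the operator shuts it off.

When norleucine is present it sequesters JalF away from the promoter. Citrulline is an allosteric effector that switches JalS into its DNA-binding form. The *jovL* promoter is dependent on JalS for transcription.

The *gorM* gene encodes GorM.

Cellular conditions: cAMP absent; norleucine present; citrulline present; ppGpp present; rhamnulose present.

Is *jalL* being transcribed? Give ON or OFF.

ON

cAMP is absent, so MorK is active.
Norleucine is present, so JalF is inactive.
With repressor MorK bound, *gorM* is not transcribed.
So GorM is not produced.
Rhamnulose is present, so PexT is active.
ppGpp is present, so SovS is inactive.
No repressor is bound and PexT is active, so *jalL* is transcribed.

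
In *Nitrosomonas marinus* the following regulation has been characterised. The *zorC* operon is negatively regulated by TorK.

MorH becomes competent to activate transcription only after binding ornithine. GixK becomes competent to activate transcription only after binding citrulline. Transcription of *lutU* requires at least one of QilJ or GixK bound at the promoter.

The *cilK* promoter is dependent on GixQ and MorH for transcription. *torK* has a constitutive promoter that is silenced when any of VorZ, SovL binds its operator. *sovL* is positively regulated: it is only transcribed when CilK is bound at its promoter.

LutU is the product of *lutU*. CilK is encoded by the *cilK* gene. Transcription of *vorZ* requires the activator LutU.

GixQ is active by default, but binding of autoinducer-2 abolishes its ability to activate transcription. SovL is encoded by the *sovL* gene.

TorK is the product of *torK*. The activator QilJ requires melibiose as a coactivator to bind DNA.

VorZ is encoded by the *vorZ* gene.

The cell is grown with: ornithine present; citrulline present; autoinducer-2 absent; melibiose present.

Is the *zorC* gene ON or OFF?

Melibiose is present, so QilJ is active.
Citrulline is present, so GixK is active.
Activator QilJ is present, so *lutU* is transcribed.
So LutU is produced and active.
No repressor is bound and LutU is active, so *vorZ* is transcribed.
So VorZ is produced and active.
Autoinducer-2 is absent, so GixQ is active.
Ornithine is present, so MorH is active.
No repressor is bound and GixQ and MorH are active, so *cilK* is transcribed.
So CilK is produced and active.
No repressor is bound and CilK is active, so *sovL* is transcribed.
So SovL is produced and active.
With repressor VorZ bound, *torK* is not transcribed.
So TorK is not produced.
With no repressor bound, *zorC* is transcribed.

ON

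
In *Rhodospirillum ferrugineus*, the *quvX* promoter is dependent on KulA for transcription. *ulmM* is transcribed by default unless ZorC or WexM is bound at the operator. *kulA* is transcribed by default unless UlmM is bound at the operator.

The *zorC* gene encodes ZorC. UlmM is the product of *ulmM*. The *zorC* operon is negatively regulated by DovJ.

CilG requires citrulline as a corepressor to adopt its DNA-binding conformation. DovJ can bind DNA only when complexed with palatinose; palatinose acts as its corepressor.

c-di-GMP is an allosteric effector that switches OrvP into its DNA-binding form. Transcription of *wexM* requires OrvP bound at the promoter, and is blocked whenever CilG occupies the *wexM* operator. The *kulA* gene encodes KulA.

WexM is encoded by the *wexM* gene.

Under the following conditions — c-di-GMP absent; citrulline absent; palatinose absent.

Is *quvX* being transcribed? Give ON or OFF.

ON

Palatinose is absent, so DovJ is inactive.
With no repressor bound, *zorC* is transcribed.
So ZorC is produced and active.
Citrulline is absent, so CilG is inactive.
c-di-GMP is absent, so OrvP is inactive.
Required activator OrvP is absent, so *wexM* is not transcribed.
So WexM is not produced.
With repressor ZorC bound, *ulmM* is not transcribed.
So UlmM is not produced.
With no repressor bound, *kulA* is transcribed.
So KulA is produced and active.
No repressor is bound and KulA is active, so *quvX* is transcribed.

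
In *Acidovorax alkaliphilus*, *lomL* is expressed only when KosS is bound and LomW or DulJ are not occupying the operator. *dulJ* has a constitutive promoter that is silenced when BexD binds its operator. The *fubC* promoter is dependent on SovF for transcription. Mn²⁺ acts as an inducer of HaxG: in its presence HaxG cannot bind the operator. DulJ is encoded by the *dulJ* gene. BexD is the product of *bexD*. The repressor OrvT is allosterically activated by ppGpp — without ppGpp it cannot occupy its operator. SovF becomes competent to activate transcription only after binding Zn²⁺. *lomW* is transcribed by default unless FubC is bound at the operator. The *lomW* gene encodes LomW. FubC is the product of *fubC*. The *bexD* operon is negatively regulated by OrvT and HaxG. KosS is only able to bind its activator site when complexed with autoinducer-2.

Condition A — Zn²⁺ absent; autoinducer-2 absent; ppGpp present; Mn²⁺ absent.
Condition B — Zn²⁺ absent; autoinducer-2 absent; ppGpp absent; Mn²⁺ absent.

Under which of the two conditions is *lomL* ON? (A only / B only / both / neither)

Condition A:
Zn²⁺ is absent, so SovF is inactive.
Required activator SovF is absent, so *fubC* is not transcribed.
So FubC is not produced.
With no repressor bound, *lomW* is transcribed.
So LomW is produced and active.
Autoinducer-2 is absent, so KosS is inactive.
ppGpp is present, so OrvT is active.
Mn²⁺ is absent, so HaxG is active.
With repressor OrvT bound, *bexD* is not transcribed.
So BexD is not produced.
With no repressor bound, *dulJ* is transcribed.
So DulJ is produced and active.
With repressor LomW bound, *lomL* is not transcribed.
→ *lomL* is OFF in A.
Condition B:
Zn²⁺ is absent, so SovF is inactive.
Required activator SovF is absent, so *fubC* is not transcribed.
So FubC is not produced.
With no repressor bound, *lomW* is transcribed.
So LomW is produced and active.
Autoinducer-2 is absent, so KosS is inactive.
ppGpp is absent, so OrvT is inactive.
Mn²⁺ is absent, so HaxG is active.
With repressor HaxG bound, *bexD* is not transcribed.
So BexD is not produced.
With no repressor bound, *dulJ* is transcribed.
So DulJ is produced and active.
With repressor LomW bound, *lomL* is not transcribed.
→ *lomL* is OFF in B.

neither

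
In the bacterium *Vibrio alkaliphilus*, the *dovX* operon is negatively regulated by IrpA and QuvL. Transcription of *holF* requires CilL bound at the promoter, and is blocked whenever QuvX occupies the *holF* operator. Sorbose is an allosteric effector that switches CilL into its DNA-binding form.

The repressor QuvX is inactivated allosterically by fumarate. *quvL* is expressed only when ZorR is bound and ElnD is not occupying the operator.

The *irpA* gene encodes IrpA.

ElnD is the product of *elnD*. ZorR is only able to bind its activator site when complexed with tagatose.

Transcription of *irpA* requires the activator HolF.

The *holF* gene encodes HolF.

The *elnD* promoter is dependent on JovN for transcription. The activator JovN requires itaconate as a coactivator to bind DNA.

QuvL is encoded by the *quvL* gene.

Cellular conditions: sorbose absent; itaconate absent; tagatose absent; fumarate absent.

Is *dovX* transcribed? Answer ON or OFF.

ON

Sorbose is absent, so CilL is inactive.
Fumarate is absent, so QuvX is active.
With repressor QuvX bound, *holF* is not transcribed.
So HolF is not produced.
Required activator HolF is absent, so *irpA* is not transcribed.
So IrpA is not produced.
Itaconate is absent, so JovN is inactive.
Required activator JovN is absent, so *elnD* is not transcribed.
So ElnD is not produced.
Tagatose is absent, so ZorR is inactive.
Required activator ZorR is absent, so *quvL* is not transcribed.
So QuvL is not produced.
With no repressor bound, *dovX* is transcribed.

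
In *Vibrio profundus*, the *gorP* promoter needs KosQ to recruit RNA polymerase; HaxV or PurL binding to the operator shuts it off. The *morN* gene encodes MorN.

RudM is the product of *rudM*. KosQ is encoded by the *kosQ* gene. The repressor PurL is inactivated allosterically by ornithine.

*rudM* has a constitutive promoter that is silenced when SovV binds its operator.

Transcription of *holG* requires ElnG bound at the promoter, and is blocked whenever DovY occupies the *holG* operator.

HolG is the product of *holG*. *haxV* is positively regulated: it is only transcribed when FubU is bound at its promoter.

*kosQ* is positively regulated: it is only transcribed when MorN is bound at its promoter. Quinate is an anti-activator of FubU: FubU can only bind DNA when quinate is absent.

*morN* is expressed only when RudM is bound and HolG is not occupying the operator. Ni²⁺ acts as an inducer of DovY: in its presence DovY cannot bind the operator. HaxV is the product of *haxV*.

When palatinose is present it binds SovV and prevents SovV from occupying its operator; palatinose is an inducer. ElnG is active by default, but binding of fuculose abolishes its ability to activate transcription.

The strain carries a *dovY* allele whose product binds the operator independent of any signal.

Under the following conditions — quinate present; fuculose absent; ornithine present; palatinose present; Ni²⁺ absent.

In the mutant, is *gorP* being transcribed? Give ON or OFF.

ON

Quinate is present, so FubU is inactive.
Required activator FubU is absent, so *haxV* is not transcribed.
So HaxV is not produced.
Palatinose is present, so SovV is inactive.
With no repressor bound, *rudM* is transcribed.
So RudM is produced and active.
DovY is constitutively active in this strain.
Fuculose is absent, so ElnG is active.
With repressor DovY bound, *holG* is not transcribed.
So HolG is not produced.
No repressor is bound and RudM is active, so *morN* is transcribed.
So MorN is produced and active.
No repressor is bound and MorN is active, so *kosQ* is transcribed.
So KosQ is produced and active.
Ornithine is present, so PurL is inactive.
No repressor is bound and KosQ is active, so *gorP* is transcribed.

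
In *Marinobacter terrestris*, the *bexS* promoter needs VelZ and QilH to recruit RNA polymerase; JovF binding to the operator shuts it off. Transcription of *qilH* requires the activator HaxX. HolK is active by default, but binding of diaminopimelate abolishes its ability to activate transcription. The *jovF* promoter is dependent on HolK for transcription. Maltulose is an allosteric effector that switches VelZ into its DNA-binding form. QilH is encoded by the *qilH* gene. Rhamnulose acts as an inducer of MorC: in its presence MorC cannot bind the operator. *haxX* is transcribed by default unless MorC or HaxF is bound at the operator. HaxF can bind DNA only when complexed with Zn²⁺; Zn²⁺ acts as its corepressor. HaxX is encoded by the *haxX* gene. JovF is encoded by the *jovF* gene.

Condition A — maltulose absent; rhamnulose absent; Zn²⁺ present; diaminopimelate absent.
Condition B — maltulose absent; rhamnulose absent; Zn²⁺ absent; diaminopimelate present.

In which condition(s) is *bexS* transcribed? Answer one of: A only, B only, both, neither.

Condition A:
Maltulose is absent, so VelZ is inactive.
Rhamnulose is absent, so MorC is active.
Zn²⁺ is present, so HaxF is active.
With repressor MorC bound, *haxX* is not transcribed.
So HaxX is not produced.
Required activator HaxX is absent, so *qilH* is not transcribed.
So QilH is not produced.
Diaminopimelate is absent, so HolK is active.
No repressor is bound and HolK is active, so *jovF* is transcribed.
So JovF is produced and active.
With repressor JovF bound, *bexS* is not transcribed.
→ *bexS* is OFF in A.
Condition B:
Maltulose is absent, so VelZ is inactive.
Rhamnulose is absent, so MorC is active.
Zn²⁺ is absent, so HaxF is inactive.
With repressor MorC bound, *haxX* is not transcribed.
So HaxX is not produced.
Required activator HaxX is absent, so *qilH* is not transcribed.
So QilH is not produced.
Diaminopimelate is present, so HolK is inactive.
Required activator HolK is absent, so *jovF* is not transcribed.
So JovF is not produced.
Required activator VelZ is absent, so *bexS* is not transcribed.
→ *bexS* is OFF in B.

neither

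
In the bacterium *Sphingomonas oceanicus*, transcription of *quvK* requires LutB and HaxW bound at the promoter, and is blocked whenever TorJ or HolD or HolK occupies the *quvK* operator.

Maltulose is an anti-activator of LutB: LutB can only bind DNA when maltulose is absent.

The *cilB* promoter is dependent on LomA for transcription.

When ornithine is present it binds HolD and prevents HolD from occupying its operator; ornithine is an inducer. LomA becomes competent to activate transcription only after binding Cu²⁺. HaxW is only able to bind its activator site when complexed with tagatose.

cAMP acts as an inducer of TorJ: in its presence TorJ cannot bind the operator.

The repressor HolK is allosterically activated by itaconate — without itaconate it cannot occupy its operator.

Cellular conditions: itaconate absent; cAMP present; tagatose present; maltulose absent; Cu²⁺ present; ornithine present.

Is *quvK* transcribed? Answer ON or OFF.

cAMP is present, so TorJ is inactive.
Maltulose is absent, so LutB is active.
Ornithine is present, so HolD is inactive.
Tagatose is present, so HaxW is active.
Itaconate is absent, so HolK is inactive.
No repressor is bound and LutB and HaxW are active, so *quvK* is transcribed.

ON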